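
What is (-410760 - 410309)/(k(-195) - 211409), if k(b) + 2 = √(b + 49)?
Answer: 173583018359/44694611067 + 821069*I*√146/44694611067 ≈ 3.8838 + 0.00022197*I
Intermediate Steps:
k(b) = -2 + √(49 + b) (k(b) = -2 + √(b + 49) = -2 + √(49 + b))
(-410760 - 410309)/(k(-195) - 211409) = (-410760 - 410309)/((-2 + √(49 - 195)) - 211409) = -821069/((-2 + √(-146)) - 211409) = -821069/((-2 + I*√146) - 211409) = -821069/(-211411 + I*√146)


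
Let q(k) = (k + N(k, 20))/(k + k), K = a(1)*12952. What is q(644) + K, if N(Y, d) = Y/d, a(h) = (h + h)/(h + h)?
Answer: 518101/40 ≈ 12953.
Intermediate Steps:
a(h) = 1 (a(h) = (2*h)/((2*h)) = (2*h)*(1/(2*h)) = 1)
K = 12952 (K = 1*12952 = 12952)
q(k) = 21/40 (q(k) = (k + k/20)/(k + k) = (k + k*(1/20))/((2*k)) = (k + k/20)*(1/(2*k)) = (21*k/20)*(1/(2*k)) = 21/40)
q(644) + K = 21/40 + 12952 = 518101/40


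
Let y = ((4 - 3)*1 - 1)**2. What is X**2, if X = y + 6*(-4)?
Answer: 576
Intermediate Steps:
y = 0 (y = (1*1 - 1)**2 = (1 - 1)**2 = 0**2 = 0)
X = -24 (X = 0 + 6*(-4) = 0 - 24 = -24)
X**2 = (-24)**2 = 576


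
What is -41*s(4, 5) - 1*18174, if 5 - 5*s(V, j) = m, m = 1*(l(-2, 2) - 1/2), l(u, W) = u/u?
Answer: -182109/10 ≈ -18211.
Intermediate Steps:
l(u, W) = 1
m = ½ (m = 1*(1 - 1/2) = 1*(1 - 1*½) = 1*(1 - ½) = 1*(½) = ½ ≈ 0.50000)
s(V, j) = 9/10 (s(V, j) = 1 - ⅕*½ = 1 - ⅒ = 9/10)
-41*s(4, 5) - 1*18174 = -41*9/10 - 1*18174 = -369/10 - 18174 = -182109/10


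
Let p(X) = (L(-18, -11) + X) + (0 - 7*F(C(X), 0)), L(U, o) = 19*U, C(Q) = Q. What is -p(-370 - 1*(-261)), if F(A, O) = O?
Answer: 451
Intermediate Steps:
p(X) = -342 + X (p(X) = (19*(-18) + X) + (0 - 7*0) = (-342 + X) + (0 + 0) = (-342 + X) + 0 = -342 + X)
-p(-370 - 1*(-261)) = -(-342 + (-370 - 1*(-261))) = -(-342 + (-370 + 261)) = -(-342 - 109) = -1*(-451) = 451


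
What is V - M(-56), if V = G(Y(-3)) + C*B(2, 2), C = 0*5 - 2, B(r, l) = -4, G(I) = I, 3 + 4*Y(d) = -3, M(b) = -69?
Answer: 151/2 ≈ 75.500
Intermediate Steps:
Y(d) = -3/2 (Y(d) = -¾ + (¼)*(-3) = -¾ - ¾ = -3/2)
C = -2 (C = 0 - 2 = -2)
V = 13/2 (V = -3/2 - 2*(-4) = -3/2 + 8 = 13/2 ≈ 6.5000)
V - M(-56) = 13/2 - 1*(-69) = 13/2 + 69 = 151/2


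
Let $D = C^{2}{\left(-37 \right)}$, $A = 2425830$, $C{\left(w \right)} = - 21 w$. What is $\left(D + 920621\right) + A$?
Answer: $3950180$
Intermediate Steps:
$D = 603729$ ($D = \left(\left(-21\right) \left(-37\right)\right)^{2} = 777^{2} = 603729$)
$\left(D + 920621\right) + A = \left(603729 + 920621\right) + 2425830 = 1524350 + 2425830 = 3950180$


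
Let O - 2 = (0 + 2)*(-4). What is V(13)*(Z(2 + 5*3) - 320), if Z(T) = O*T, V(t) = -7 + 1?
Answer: 2532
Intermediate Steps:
V(t) = -6
O = -6 (O = 2 + (0 + 2)*(-4) = 2 + 2*(-4) = 2 - 8 = -6)
Z(T) = -6*T
V(13)*(Z(2 + 5*3) - 320) = -6*(-6*(2 + 5*3) - 320) = -6*(-6*(2 + 15) - 320) = -6*(-6*17 - 320) = -6*(-102 - 320) = -6*(-422) = 2532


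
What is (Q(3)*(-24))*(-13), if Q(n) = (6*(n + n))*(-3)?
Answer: -33696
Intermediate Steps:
Q(n) = -36*n (Q(n) = (6*(2*n))*(-3) = (12*n)*(-3) = -36*n)
(Q(3)*(-24))*(-13) = (-36*3*(-24))*(-13) = -108*(-24)*(-13) = 2592*(-13) = -33696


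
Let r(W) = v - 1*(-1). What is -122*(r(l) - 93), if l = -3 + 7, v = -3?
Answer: 11590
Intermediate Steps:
l = 4
r(W) = -2 (r(W) = -3 - 1*(-1) = -3 + 1 = -2)
-122*(r(l) - 93) = -122*(-2 - 93) = -122*(-95) = 11590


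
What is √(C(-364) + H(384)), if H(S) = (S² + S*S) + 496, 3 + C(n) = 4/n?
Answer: √2446248714/91 ≈ 543.51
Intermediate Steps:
C(n) = -3 + 4/n
H(S) = 496 + 2*S² (H(S) = (S² + S²) + 496 = 2*S² + 496 = 496 + 2*S²)
√(C(-364) + H(384)) = √((-3 + 4/(-364)) + (496 + 2*384²)) = √((-3 + 4*(-1/364)) + (496 + 2*147456)) = √((-3 - 1/91) + (496 + 294912)) = √(-274/91 + 295408) = √(26881854/91) = √2446248714/91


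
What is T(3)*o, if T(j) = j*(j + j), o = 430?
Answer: 7740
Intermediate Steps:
T(j) = 2*j² (T(j) = j*(2*j) = 2*j²)
T(3)*o = (2*3²)*430 = (2*9)*430 = 18*430 = 7740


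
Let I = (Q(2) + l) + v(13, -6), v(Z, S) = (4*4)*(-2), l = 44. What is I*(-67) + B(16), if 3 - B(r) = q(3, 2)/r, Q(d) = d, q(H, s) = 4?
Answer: -3741/4 ≈ -935.25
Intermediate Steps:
v(Z, S) = -32 (v(Z, S) = 16*(-2) = -32)
I = 14 (I = (2 + 44) - 32 = 46 - 32 = 14)
B(r) = 3 - 4/r
I*(-67) + B(16) = 14*(-67) + (3 - 4/16) = -938 + (3 - 4*1/16) = -938 + (3 - 1/4) = -938 + 11/4 = -3741/4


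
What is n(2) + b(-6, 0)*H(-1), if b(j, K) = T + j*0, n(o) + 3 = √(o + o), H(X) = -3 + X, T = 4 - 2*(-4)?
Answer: -49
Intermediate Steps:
T = 12 (T = 4 + 8 = 12)
n(o) = -3 + √2*√o (n(o) = -3 + √(o + o) = -3 + √(2*o) = -3 + √2*√o)
b(j, K) = 12 (b(j, K) = 12 + j*0 = 12 + 0 = 12)
n(2) + b(-6, 0)*H(-1) = (-3 + √2*√2) + 12*(-3 - 1) = (-3 + 2) + 12*(-4) = -1 - 48 = -49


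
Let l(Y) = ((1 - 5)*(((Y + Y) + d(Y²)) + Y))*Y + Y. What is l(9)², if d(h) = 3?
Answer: 1147041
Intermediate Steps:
l(Y) = Y + Y*(-12 - 12*Y) (l(Y) = ((1 - 5)*(((Y + Y) + 3) + Y))*Y + Y = (-4*((2*Y + 3) + Y))*Y + Y = (-4*((3 + 2*Y) + Y))*Y + Y = (-4*(3 + 3*Y))*Y + Y = (-12 - 12*Y)*Y + Y = Y*(-12 - 12*Y) + Y = Y + Y*(-12 - 12*Y))
l(9)² = (-1*9*(11 + 12*9))² = (-1*9*(11 + 108))² = (-1*9*119)² = (-1071)² = 1147041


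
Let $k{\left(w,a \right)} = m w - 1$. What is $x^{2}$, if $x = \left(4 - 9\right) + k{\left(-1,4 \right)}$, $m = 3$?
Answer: $81$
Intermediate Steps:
$k{\left(w,a \right)} = -1 + 3 w$ ($k{\left(w,a \right)} = 3 w - 1 = -1 + 3 w$)
$x = -9$ ($x = \left(4 - 9\right) + \left(-1 + 3 \left(-1\right)\right) = -5 - 4 = -9$)
$x^{2} = \left(-9\right)^{2} = 81$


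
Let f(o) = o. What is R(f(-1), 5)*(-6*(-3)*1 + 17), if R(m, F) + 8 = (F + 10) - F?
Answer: 70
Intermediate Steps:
R(m, F) = 2 (R(m, F) = -8 + ((F + 10) - F) = -8 + ((10 + F) - F) = -8 + 10 = 2)
R(f(-1), 5)*(-6*(-3)*1 + 17) = 2*(-6*(-3)*1 + 17) = 2*(18*1 + 17) = 2*(18 + 17) = 2*35 = 70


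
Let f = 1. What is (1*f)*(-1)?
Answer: -1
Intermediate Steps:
(1*f)*(-1) = (1*1)*(-1) = 1*(-1) = -1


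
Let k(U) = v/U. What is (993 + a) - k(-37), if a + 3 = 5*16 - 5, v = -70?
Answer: 39335/37 ≈ 1063.1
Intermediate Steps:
a = 72 (a = -3 + (5*16 - 5) = -3 + (80 - 5) = -3 + 75 = 72)
k(U) = -70/U
(993 + a) - k(-37) = (993 + 72) - (-70)/(-37) = 1065 - (-70)*(-1)/37 = 1065 - 1*70/37 = 1065 - 70/37 = 39335/37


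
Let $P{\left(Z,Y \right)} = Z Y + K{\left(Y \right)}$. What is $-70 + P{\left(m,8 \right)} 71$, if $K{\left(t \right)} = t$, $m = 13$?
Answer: $7882$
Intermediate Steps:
$P{\left(Z,Y \right)} = Y + Y Z$ ($P{\left(Z,Y \right)} = Z Y + Y = Y Z + Y = Y + Y Z$)
$-70 + P{\left(m,8 \right)} 71 = -70 + 8 \left(1 + 13\right) 71 = -70 + 8 \cdot 14 \cdot 71 = -70 + 112 \cdot 71 = -70 + 7952 = 7882$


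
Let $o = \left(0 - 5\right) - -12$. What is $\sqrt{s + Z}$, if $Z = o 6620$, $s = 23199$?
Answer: $\sqrt{69539} \approx 263.7$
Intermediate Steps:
$o = 7$ ($o = -5 + 12 = 7$)
$Z = 46340$ ($Z = 7 \cdot 6620 = 46340$)
$\sqrt{s + Z} = \sqrt{23199 + 46340} = \sqrt{69539}$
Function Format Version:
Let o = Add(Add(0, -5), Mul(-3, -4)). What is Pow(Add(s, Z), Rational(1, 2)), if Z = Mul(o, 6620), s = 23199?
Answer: Pow(69539, Rational(1, 2)) ≈ 263.70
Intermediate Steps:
o = 7 (o = Add(-5, 12) = 7)
Z = 46340 (Z = Mul(7, 6620) = 46340)
Pow(Add(s, Z), Rational(1, 2)) = Pow(Add(23199, 46340), Rational(1, 2)) = Pow(69539, Rational(1, 2))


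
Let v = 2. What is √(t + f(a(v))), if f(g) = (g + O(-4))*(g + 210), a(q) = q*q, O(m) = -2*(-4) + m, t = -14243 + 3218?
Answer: I*√9313 ≈ 96.504*I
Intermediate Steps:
t = -11025
O(m) = 8 + m
a(q) = q²
f(g) = (4 + g)*(210 + g) (f(g) = (g + (8 - 4))*(g + 210) = (g + 4)*(210 + g) = (4 + g)*(210 + g))
√(t + f(a(v))) = √(-11025 + (840 + (2²)² + 214*2²)) = √(-11025 + (840 + 4² + 214*4)) = √(-11025 + (840 + 16 + 856)) = √(-11025 + 1712) = √(-9313) = I*√9313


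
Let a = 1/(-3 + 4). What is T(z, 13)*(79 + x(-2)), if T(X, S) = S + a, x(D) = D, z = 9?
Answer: 1078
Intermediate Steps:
a = 1 (a = 1/1 = 1)
T(X, S) = 1 + S (T(X, S) = S + 1 = 1 + S)
T(z, 13)*(79 + x(-2)) = (1 + 13)*(79 - 2) = 14*77 = 1078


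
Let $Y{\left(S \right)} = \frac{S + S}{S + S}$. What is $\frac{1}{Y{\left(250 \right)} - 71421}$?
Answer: $- \frac{1}{71420} \approx -1.4002 \cdot 10^{-5}$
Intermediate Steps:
$Y{\left(S \right)} = 1$ ($Y{\left(S \right)} = \frac{2 S}{2 S} = 2 S \frac{1}{2 S} = 1$)
$\frac{1}{Y{\left(250 \right)} - 71421} = \frac{1}{1 - 71421} = \frac{1}{-71420} = - \frac{1}{71420}$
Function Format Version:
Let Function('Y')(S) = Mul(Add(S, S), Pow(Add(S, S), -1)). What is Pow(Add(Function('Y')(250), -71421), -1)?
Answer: Rational(-1, 71420) ≈ -1.4002e-5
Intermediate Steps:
Function('Y')(S) = 1 (Function('Y')(S) = Mul(Mul(2, S), Pow(Mul(2, S), -1)) = Mul(Mul(2, S), Mul(Rational(1, 2), Pow(S, -1))) = 1)
Pow(Add(Function('Y')(250), -71421), -1) = Pow(Add(1, -71421), -1) = Pow(-71420, -1) = Rational(-1, 71420)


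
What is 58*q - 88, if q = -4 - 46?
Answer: -2988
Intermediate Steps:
q = -50
58*q - 88 = 58*(-50) - 88 = -2900 - 88 = -2988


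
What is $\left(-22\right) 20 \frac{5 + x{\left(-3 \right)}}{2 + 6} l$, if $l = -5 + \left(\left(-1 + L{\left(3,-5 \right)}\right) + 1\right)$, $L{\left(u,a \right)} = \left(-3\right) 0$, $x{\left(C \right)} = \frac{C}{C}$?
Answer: $1650$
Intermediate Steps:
$x{\left(C \right)} = 1$
$L{\left(u,a \right)} = 0$
$l = -5$ ($l = -5 + \left(\left(-1 + 0\right) + 1\right) = -5 + \left(-1 + 1\right) = -5 + 0 = -5$)
$\left(-22\right) 20 \frac{5 + x{\left(-3 \right)}}{2 + 6} l = \left(-22\right) 20 \frac{5 + 1}{2 + 6} \left(-5\right) = - 440 \cdot \frac{6}{8} \left(-5\right) = - 440 \cdot 6 \cdot \frac{1}{8} \left(-5\right) = - 440 \cdot \frac{3}{4} \left(-5\right) = \left(-440\right) \left(- \frac{15}{4}\right) = 1650$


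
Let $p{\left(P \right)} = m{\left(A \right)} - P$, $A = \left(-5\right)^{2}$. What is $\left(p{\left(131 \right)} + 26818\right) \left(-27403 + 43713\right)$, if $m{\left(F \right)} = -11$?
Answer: $435085560$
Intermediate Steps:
$A = 25$
$p{\left(P \right)} = -11 - P$
$\left(p{\left(131 \right)} + 26818\right) \left(-27403 + 43713\right) = \left(\left(-11 - 131\right) + 26818\right) \left(-27403 + 43713\right) = \left(\left(-11 - 131\right) + 26818\right) 16310 = \left(-142 + 26818\right) 16310 = 26676 \cdot 16310 = 435085560$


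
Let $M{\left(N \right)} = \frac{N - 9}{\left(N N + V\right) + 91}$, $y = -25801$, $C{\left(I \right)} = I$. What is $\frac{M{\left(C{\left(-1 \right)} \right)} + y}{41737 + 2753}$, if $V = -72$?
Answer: $- \frac{17201}{29660} \approx -0.57994$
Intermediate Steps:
$M{\left(N \right)} = \frac{-9 + N}{19 + N^{2}}$ ($M{\left(N \right)} = \frac{N - 9}{\left(N N - 72\right) + 91} = \frac{-9 + N}{\left(N^{2} - 72\right) + 91} = \frac{-9 + N}{\left(-72 + N^{2}\right) + 91} = \frac{-9 + N}{19 + N^{2}}$)
$\frac{M{\left(C{\left(-1 \right)} \right)} + y}{41737 + 2753} = \frac{\frac{-9 - 1}{19 + \left(-1\right)^{2}} - 25801}{41737 + 2753} = \frac{\frac{1}{19 + 1} \left(-10\right) - 25801}{44490} = \left(\frac{1}{20} \left(-10\right) - 25801\right) \frac{1}{44490} = \left(- \frac{1}{2} - 25801\right) \frac{1}{44490} = \left(- \frac{51603}{2}\right) \frac{1}{44490} = - \frac{17201}{29660}$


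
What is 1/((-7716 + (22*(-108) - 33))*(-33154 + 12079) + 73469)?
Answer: 1/213457844 ≈ 4.6848e-9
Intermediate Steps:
1/((-7716 + (22*(-108) - 33))*(-33154 + 12079) + 73469) = 1/((-7716 + (-2376 - 33))*(-21075) + 73469) = 1/((-7716 - 2409)*(-21075) + 73469) = 1/(-10125*(-21075) + 73469) = 1/(213384375 + 73469) = 1/213457844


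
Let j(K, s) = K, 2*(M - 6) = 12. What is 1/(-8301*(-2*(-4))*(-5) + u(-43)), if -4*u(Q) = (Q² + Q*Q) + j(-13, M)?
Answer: 4/1324475 ≈ 3.0201e-6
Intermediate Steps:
M = 12 (M = 6 + (½)*12 = 6 + 6 = 12)
u(Q) = 13/4 - Q²/2 (u(Q) = -((Q² + Q*Q) - 13)/4 = -((Q² + Q²) - 13)/4 = -(2*Q² - 13)/4 = -(-13 + 2*Q²)/4 = 13/4 - Q²/2)
1/(-8301*(-2*(-4))*(-5) + u(-43)) = 1/(-8301*(-2*(-4))*(-5) + (13/4 - ½*(-43)²)) = 1/(-66408*(-5) + (13/4 - ½*1849)) = 1/(-8301*(-40) + (13/4 - 1849/2)) = 1/(332040 - 3685/4) = 1/(1324475/4) = 4/1324475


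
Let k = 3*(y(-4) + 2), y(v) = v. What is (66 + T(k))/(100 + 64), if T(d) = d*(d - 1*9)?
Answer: 39/41 ≈ 0.95122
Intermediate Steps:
k = -6 (k = 3*(-4 + 2) = 3*(-2) = -6)
T(d) = d*(-9 + d) (T(d) = d*(d - 9) = d*(-9 + d))
(66 + T(k))/(100 + 64) = (66 - 6*(-9 - 6))/(100 + 64) = (66 - 6*(-15))/164 = (66 + 90)*(1/164) = 156*(1/164) = 39/41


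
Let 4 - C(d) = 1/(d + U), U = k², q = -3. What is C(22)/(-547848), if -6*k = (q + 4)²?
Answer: -56/7757919 ≈ -7.2184e-6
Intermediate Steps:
k = -⅙ (k = -(-3 + 4)²/6 = -⅙*1² = -⅙*1 = -⅙ ≈ -0.16667)
U = 1/36 (U = (-⅙)² = 1/36 ≈ 0.027778)
C(d) = 4 - 1/(1/36 + d) (C(d) = 4 - 1/(d + 1/36) = 4 - 1/(1/36 + d))
C(22)/(-547848) = (16*(-2 + 9*22)/(1 + 36*22))/(-547848) = (16*(-2 + 198)/(1 + 792))*(-1/547848) = (16*196/793)*(-1/547848) = (16*(1/793)*196)*(-1/547848) = (3136/793)*(-1/547848) = -56/7757919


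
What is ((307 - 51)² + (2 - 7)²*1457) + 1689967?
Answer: 1791928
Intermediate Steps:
((307 - 51)² + (2 - 7)²*1457) + 1689967 = (256² + (-5)²*1457) + 1689967 = (65536 + 25*1457) + 1689967 = (65536 + 36425) + 1689967 = 101961 + 1689967 = 1791928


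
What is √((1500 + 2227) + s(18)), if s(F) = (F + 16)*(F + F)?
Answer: √4951 ≈ 70.363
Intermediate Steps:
s(F) = 2*F*(16 + F) (s(F) = (16 + F)*(2*F) = 2*F*(16 + F))
√((1500 + 2227) + s(18)) = √((1500 + 2227) + 2*18*(16 + 18)) = √(3727 + 2*18*34) = √(3727 + 1224) = √4951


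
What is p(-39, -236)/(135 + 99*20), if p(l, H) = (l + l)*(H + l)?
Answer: 1430/141 ≈ 10.142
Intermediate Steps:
p(l, H) = 2*l*(H + l) (p(l, H) = (2*l)*(H + l) = 2*l*(H + l))
p(-39, -236)/(135 + 99*20) = (2*(-39)*(-236 - 39))/(135 + 99*20) = (2*(-39)*(-275))/(135 + 1980) = 21450/2115 = 21450*(1/2115) = 1430/141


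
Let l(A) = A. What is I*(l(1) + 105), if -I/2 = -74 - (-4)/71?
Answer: 1113000/71 ≈ 15676.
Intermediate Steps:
I = 10500/71 (I = -2*(-74 - (-4)/71) = -2*(-74 - 1*(-4/71)) = -2*(-74 + 4/71) = -2*(-5250/71) = 10500/71 ≈ 147.89)
I*(l(1) + 105) = 10500*(1 + 105)/71 = (10500/71)*106 = 1113000/71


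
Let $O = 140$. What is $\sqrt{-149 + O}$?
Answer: $3 i \approx 3.0 i$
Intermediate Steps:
$\sqrt{-149 + O} = \sqrt{-149 + 140} = \sqrt{-9} = 3 i$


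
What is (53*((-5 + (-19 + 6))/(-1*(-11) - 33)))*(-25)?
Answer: -11925/11 ≈ -1084.1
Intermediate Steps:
(53*((-5 + (-19 + 6))/(-1*(-11) - 33)))*(-25) = (53*((-5 - 13)/(11 - 33)))*(-25) = (53*(-18/(-22)))*(-25) = (53*(-18*(-1/22)))*(-25) = (53*(9/11))*(-25) = (477/11)*(-25) = -11925/11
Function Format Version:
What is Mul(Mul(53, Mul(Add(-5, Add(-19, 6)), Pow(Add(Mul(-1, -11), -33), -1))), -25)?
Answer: Rational(-11925, 11) ≈ -1084.1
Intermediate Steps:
Mul(Mul(53, Mul(Add(-5, Add(-19, 6)), Pow(Add(Mul(-1, -11), -33), -1))), -25) = Mul(Mul(53, Mul(Add(-5, -13), Pow(Add(11, -33), -1))), -25) = Mul(Mul(53, Mul(-18, Pow(-22, -1))), -25) = Mul(Mul(53, Mul(-18, Rational(-1, 22))), -25) = Mul(Mul(53, Rational(9, 11)), -25) = Mul(Rational(477, 11), -25) = Rational(-11925, 11)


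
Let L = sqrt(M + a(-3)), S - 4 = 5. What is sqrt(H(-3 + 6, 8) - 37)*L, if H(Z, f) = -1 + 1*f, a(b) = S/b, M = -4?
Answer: -sqrt(210) ≈ -14.491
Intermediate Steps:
S = 9 (S = 4 + 5 = 9)
a(b) = 9/b
H(Z, f) = -1 + f
L = I*sqrt(7) (L = sqrt(-4 + 9/(-3)) = sqrt(-4 + 9*(-1/3)) = sqrt(-4 - 3) = sqrt(-7) = I*sqrt(7) ≈ 2.6458*I)
sqrt(H(-3 + 6, 8) - 37)*L = sqrt((-1 + 8) - 37)*(I*sqrt(7)) = sqrt(7 - 37)*(I*sqrt(7)) = sqrt(-30)*(I*sqrt(7)) = (I*sqrt(30))*(I*sqrt(7)) = -sqrt(210)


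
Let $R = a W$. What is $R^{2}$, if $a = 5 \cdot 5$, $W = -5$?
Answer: $15625$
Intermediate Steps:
$a = 25$
$R = -125$ ($R = 25 \left(-5\right) = -125$)
$R^{2} = \left(-125\right)^{2} = 15625$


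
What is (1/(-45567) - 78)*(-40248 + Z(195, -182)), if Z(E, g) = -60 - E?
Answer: 47985618727/15189 ≈ 3.1592e+6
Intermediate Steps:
(1/(-45567) - 78)*(-40248 + Z(195, -182)) = (1/(-45567) - 78)*(-40248 + (-60 - 1*195)) = (-1/45567 - 78)*(-40248 + (-60 - 195)) = -3554227*(-40248 - 255)/45567 = -3554227/45567*(-40503) = 47985618727/15189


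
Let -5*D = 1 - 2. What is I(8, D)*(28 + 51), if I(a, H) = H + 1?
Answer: 474/5 ≈ 94.800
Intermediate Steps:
D = ⅕ (D = -(1 - 2)/5 = -⅕*(-1) = ⅕ ≈ 0.20000)
I(a, H) = 1 + H
I(8, D)*(28 + 51) = (1 + ⅕)*(28 + 51) = (6/5)*79 = 474/5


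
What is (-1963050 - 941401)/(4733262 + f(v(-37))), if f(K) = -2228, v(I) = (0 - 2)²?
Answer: -264041/430094 ≈ -0.61391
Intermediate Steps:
v(I) = 4 (v(I) = (-2)² = 4)
(-1963050 - 941401)/(4733262 + f(v(-37))) = (-1963050 - 941401)/(4733262 - 2228) = -2904451/4731034 = -2904451*1/4731034 = -264041/430094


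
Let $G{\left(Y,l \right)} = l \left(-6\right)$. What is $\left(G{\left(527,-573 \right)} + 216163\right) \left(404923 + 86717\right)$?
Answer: $107964635640$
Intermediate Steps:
$G{\left(Y,l \right)} = - 6 l$
$\left(G{\left(527,-573 \right)} + 216163\right) \left(404923 + 86717\right) = \left(\left(-6\right) \left(-573\right) + 216163\right) \left(404923 + 86717\right) = \left(3438 + 216163\right) 491640 = 219601 \cdot 491640 = 107964635640$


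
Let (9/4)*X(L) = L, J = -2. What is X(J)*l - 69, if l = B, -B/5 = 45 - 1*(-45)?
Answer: 331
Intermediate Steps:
X(L) = 4*L/9
B = -450 (B = -5*(45 - 1*(-45)) = -5*(45 + 45) = -5*90 = -450)
l = -450
X(J)*l - 69 = ((4/9)*(-2))*(-450) - 69 = -8/9*(-450) - 69 = 400 - 69 = 331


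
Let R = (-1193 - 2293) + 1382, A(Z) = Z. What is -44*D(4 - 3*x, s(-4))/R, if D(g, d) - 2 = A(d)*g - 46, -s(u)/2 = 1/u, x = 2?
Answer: -495/526 ≈ -0.94106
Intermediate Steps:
s(u) = -2/u
D(g, d) = -44 + d*g (D(g, d) = 2 + (d*g - 46) = 2 + (-46 + d*g) = -44 + d*g)
R = -2104 (R = -3486 + 1382 = -2104)
-44*D(4 - 3*x, s(-4))/R = -44*(-44 + (-2/(-4))*(4 - 3*2))/(-2104) = -44*(-44 + (-2*(-¼))*(4 - 6))*(-1)/2104 = -44*(-44 + (½)*(-2))*(-1)/2104 = -44*(-44 - 1)*(-1)/2104 = -(-1980)*(-1)/2104 = -44*45/2104 = -495/526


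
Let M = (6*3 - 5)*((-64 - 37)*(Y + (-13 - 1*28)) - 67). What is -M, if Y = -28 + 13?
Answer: -72657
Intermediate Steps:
Y = -15
M = 72657 (M = (6*3 - 5)*((-64 - 37)*(-15 + (-13 - 1*28)) - 67) = (18 - 5)*(-101*(-15 + (-13 - 28)) - 67) = 13*(-101*(-15 - 41) - 67) = 13*(-101*(-56) - 67) = 13*(5656 - 67) = 13*5589 = 72657)
-M = -1*72657 = -72657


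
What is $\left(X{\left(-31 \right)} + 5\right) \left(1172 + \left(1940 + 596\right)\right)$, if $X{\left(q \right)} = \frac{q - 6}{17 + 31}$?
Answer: $\frac{62727}{4} \approx 15682.0$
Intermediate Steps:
$X{\left(q \right)} = - \frac{1}{8} + \frac{q}{48}$ ($X{\left(q \right)} = \frac{-6 + q}{48} = \left(-6 + q\right) \frac{1}{48} = - \frac{1}{8} + \frac{q}{48}$)
$\left(X{\left(-31 \right)} + 5\right) \left(1172 + \left(1940 + 596\right)\right) = \left(\left(- \frac{1}{8} + \frac{1}{48} \left(-31\right)\right) + 5\right) \left(1172 + \left(1940 + 596\right)\right) = \left(\left(- \frac{1}{8} - \frac{31}{48}\right) + 5\right) \left(1172 + 2536\right) = \left(- \frac{37}{48} + 5\right) 3708 = \frac{203}{48} \cdot 3708 = \frac{62727}{4}$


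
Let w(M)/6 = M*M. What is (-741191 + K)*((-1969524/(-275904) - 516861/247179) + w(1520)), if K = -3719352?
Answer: -39045602350846804616867/631459952 ≈ -6.1834e+13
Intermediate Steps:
w(M) = 6*M**2 (w(M) = 6*(M*M) = 6*M**2)
(-741191 + K)*((-1969524/(-275904) - 516861/247179) + w(1520)) = (-741191 - 3719352)*((-1969524/(-275904) - 516861/247179) + 6*1520**2) = -4460543*((-1969524*(-1/275904) - 516861*1/247179) + 6*2310400) = -4460543*((54709/7664 - 172287/82393) + 13862400) = -4460543*(3187231069/631459952 + 13862400) = -4460543*8753553625835869/631459952 = -39045602350846804616867/631459952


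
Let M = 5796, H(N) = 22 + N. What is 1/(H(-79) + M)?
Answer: 1/5739 ≈ 0.00017425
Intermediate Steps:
1/(H(-79) + M) = 1/((22 - 79) + 5796) = 1/(-57 + 5796) = 1/5739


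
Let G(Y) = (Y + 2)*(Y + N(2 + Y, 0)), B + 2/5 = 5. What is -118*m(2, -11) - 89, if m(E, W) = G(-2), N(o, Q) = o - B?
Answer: -89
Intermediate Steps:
B = 23/5 (B = -⅖ + 5 = 23/5 ≈ 4.6000)
N(o, Q) = -23/5 + o (N(o, Q) = o - 1*23/5 = o - 23/5 = -23/5 + o)
G(Y) = (2 + Y)*(-13/5 + 2*Y) (G(Y) = (Y + 2)*(Y + (-23/5 + (2 + Y))) = (2 + Y)*(Y + (-13/5 + Y)) = (2 + Y)*(-13/5 + 2*Y))
m(E, W) = 0 (m(E, W) = -26/5 + 2*(-2)² + (7/5)*(-2) = -26/5 + 2*4 - 14/5 = -26/5 + 8 - 14/5 = 0)
-118*m(2, -11) - 89 = -118*0 - 89 = 0 - 89 = -89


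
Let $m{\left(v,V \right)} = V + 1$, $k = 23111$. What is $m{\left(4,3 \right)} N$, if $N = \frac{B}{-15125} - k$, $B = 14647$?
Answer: $- \frac{1398274088}{15125} \approx -92448.0$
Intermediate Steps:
$m{\left(v,V \right)} = 1 + V$
$N = - \frac{349568522}{15125}$ ($N = \frac{14647}{-15125} - 23111 = 14647 \left(- \frac{1}{15125}\right) - 23111 = - \frac{14647}{15125} - 23111 = - \frac{349568522}{15125} \approx -23112.0$)
$m{\left(4,3 \right)} N = \left(1 + 3\right) \left(- \frac{349568522}{15125}\right) = 4 \left(- \frac{349568522}{15125}\right) = - \frac{1398274088}{15125}$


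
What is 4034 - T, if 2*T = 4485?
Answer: 3583/2 ≈ 1791.5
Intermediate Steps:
T = 4485/2 (T = (½)*4485 = 4485/2 ≈ 2242.5)
4034 - T = 4034 - 1*4485/2 = 4034 - 4485/2 = 3583/2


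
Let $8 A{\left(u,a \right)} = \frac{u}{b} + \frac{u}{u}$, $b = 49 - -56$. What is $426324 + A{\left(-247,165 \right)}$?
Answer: $\frac{179056009}{420} \approx 4.2632 \cdot 10^{5}$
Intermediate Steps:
$b = 105$ ($b = 49 + 56 = 105$)
$A{\left(u,a \right)} = \frac{1}{8} + \frac{u}{840}$ ($A{\left(u,a \right)} = \frac{\frac{u}{105} + \frac{u}{u}}{8} = \frac{u \frac{1}{105} + 1}{8} = \frac{\frac{u}{105} + 1}{8} = \frac{1 + \frac{u}{105}}{8} = \frac{1}{8} + \frac{u}{840}$)
$426324 + A{\left(-247,165 \right)} = 426324 + \left(\frac{1}{8} + \frac{1}{840} \left(-247\right)\right) = 426324 + \left(\frac{1}{8} - \frac{247}{840}\right) = 426324 - \frac{71}{420} = \frac{179056009}{420}$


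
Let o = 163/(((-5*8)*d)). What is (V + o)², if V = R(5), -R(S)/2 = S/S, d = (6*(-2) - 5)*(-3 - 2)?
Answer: 48483369/11560000 ≈ 4.1941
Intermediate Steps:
d = 85 (d = (-12 - 5)*(-5) = -17*(-5) = 85)
R(S) = -2 (R(S) = -2*S/S = -2*1 = -2)
V = -2
o = -163/3400 (o = 163/((-5*8*85)) = 163/((-40*85)) = 163/(-3400) = 163*(-1/3400) = -163/3400 ≈ -0.047941)
(V + o)² = (-2 - 163/3400)² = (-6963/3400)² = 48483369/11560000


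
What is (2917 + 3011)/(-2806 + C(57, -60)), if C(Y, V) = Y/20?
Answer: -118560/56063 ≈ -2.1148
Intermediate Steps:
C(Y, V) = Y/20 (C(Y, V) = Y*(1/20) = Y/20)
(2917 + 3011)/(-2806 + C(57, -60)) = (2917 + 3011)/(-2806 + (1/20)*57) = 5928/(-2806 + 57/20) = 5928/(-56063/20) = 5928*(-20/56063) = -118560/56063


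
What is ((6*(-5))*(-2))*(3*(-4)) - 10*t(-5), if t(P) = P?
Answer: -670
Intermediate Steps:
((6*(-5))*(-2))*(3*(-4)) - 10*t(-5) = ((6*(-5))*(-2))*(3*(-4)) - 10*(-5) = -30*(-2)*(-12) + 50 = 60*(-12) + 50 = -720 + 50 = -670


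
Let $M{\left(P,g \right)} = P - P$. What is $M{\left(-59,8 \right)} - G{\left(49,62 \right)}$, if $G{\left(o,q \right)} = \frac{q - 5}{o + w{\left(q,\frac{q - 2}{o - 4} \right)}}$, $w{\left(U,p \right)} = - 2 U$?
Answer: $\frac{19}{25} \approx 0.76$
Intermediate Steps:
$M{\left(P,g \right)} = 0$
$G{\left(o,q \right)} = \frac{-5 + q}{o - 2 q}$ ($G{\left(o,q \right)} = \frac{q - 5}{o - 2 q} = \frac{-5 + q}{o - 2 q}$)
$M{\left(-59,8 \right)} - G{\left(49,62 \right)} = 0 - \frac{-5 + 62}{49 - 124} = 0 - \frac{1}{49 - 124} \cdot 57 = 0 - \frac{1}{-75} \cdot 57 = 0 - \left(- \frac{1}{75}\right) 57 = 0 - - \frac{19}{25} = 0 + \frac{19}{25} = \frac{19}{25}$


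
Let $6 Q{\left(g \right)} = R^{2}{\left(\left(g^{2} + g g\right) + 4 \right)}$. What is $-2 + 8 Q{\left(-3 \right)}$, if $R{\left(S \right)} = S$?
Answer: $\frac{1930}{3} \approx 643.33$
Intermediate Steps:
$Q{\left(g \right)} = \frac{\left(4 + 2 g^{2}\right)^{2}}{6}$ ($Q{\left(g \right)} = \frac{\left(\left(g^{2} + g g\right) + 4\right)^{2}}{6} = \frac{\left(\left(g^{2} + g^{2}\right) + 4\right)^{2}}{6} = \frac{\left(2 g^{2} + 4\right)^{2}}{6} = \frac{\left(4 + 2 g^{2}\right)^{2}}{6}$)
$-2 + 8 Q{\left(-3 \right)} = -2 + 8 \frac{2 \left(2 + \left(-3\right)^{2}\right)^{2}}{3} = -2 + 8 \frac{2 \left(2 + 9\right)^{2}}{3} = -2 + 8 \frac{2 \cdot 11^{2}}{3} = -2 + 8 \cdot \frac{2}{3} \cdot 121 = -2 + 8 \cdot \frac{242}{3} = -2 + \frac{1936}{3} = \frac{1930}{3}$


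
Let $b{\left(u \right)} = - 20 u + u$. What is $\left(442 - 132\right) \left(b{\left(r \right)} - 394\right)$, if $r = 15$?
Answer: $-210490$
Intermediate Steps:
$b{\left(u \right)} = - 19 u$
$\left(442 - 132\right) \left(b{\left(r \right)} - 394\right) = \left(442 - 132\right) \left(\left(-19\right) 15 - 394\right) = 310 \left(-285 - 394\right) = 310 \left(-679\right) = -210490$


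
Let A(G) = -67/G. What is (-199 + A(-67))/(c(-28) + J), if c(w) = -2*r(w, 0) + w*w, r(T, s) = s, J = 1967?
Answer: -66/917 ≈ -0.071974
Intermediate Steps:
c(w) = w**2 (c(w) = -2*0 + w*w = 0 + w**2 = w**2)
(-199 + A(-67))/(c(-28) + J) = (-199 - 67/(-67))/((-28)**2 + 1967) = (-199 - 67*(-1/67))/(784 + 1967) = (-199 + 1)/2751 = -198*1/2751 = -66/917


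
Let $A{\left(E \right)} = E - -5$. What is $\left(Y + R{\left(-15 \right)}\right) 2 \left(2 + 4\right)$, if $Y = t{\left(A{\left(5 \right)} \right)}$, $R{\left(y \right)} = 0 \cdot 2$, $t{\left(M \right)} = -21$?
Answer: $-252$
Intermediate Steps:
$A{\left(E \right)} = 5 + E$ ($A{\left(E \right)} = E + 5 = 5 + E$)
$R{\left(y \right)} = 0$
$Y = -21$
$\left(Y + R{\left(-15 \right)}\right) 2 \left(2 + 4\right) = \left(-21 + 0\right) 2 \left(2 + 4\right) = - 21 \cdot 2 \cdot 6 = \left(-21\right) 12 = -252$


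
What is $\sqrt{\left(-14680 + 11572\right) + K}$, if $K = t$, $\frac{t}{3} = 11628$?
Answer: $4 \sqrt{1986} \approx 178.26$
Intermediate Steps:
$t = 34884$ ($t = 3 \cdot 11628 = 34884$)
$K = 34884$
$\sqrt{\left(-14680 + 11572\right) + K} = \sqrt{\left(-14680 + 11572\right) + 34884} = \sqrt{-3108 + 34884} = \sqrt{31776} = 4 \sqrt{1986}$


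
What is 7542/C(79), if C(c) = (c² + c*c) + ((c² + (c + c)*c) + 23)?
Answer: 3771/15614 ≈ 0.24151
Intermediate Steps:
C(c) = 23 + 5*c² (C(c) = (c² + c²) + ((c² + (2*c)*c) + 23) = 2*c² + ((c² + 2*c²) + 23) = 2*c² + (3*c² + 23) = 2*c² + (23 + 3*c²) = 23 + 5*c²)
7542/C(79) = 7542/(23 + 5*79²) = 7542/(23 + 5*6241) = 7542/(23 + 31205) = 7542/31228 = 7542*(1/31228) = 3771/15614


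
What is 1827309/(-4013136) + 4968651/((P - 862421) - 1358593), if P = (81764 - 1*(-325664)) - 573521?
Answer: -8100618101533/3193261679184 ≈ -2.5368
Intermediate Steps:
P = -166093 (P = (81764 + 325664) - 573521 = 407428 - 573521 = -166093)
1827309/(-4013136) + 4968651/((P - 862421) - 1358593) = 1827309/(-4013136) + 4968651/((-166093 - 862421) - 1358593) = 1827309*(-1/4013136) + 4968651/(-1028514 - 1358593) = -609103/1337712 + 4968651/(-2387107) = -609103/1337712 + 4968651*(-1/2387107) = -609103/1337712 - 4968651/2387107 = -8100618101533/3193261679184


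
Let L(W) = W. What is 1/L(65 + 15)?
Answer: 1/80 ≈ 0.012500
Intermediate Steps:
1/L(65 + 15) = 1/(65 + 15) = 1/80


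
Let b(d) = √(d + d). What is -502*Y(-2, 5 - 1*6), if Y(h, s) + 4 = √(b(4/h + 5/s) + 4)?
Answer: 2008 - 502*√(4 + I*√14) ≈ 915.23 - 431.43*I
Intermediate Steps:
b(d) = √2*√d (b(d) = √(2*d) = √2*√d)
Y(h, s) = -4 + √(4 + √2*√(4/h + 5/s)) (Y(h, s) = -4 + √(√2*√(4/h + 5/s) + 4) = -4 + √(4 + √2*√(4/h + 5/s)))
-502*Y(-2, 5 - 1*6) = -502*(-4 + √(4 + √2*√(4/(-2) + 5/(5 - 1*6)))) = -502*(-4 + √(4 + √2*√(4*(-½) + 5/(5 - 6)))) = -502*(-4 + √(4 + √2*√(-2 + 5/(-1)))) = -502*(-4 + √(4 + √2*√(-2 + 5*(-1)))) = -502*(-4 + √(4 + √2*√(-2 - 5))) = -502*(-4 + √(4 + √2*√(-7))) = -502*(-4 + √(4 + √2*(I*√7))) = -502*(-4 + √(4 + I*√14)) = 2008 - 502*√(4 + I*√14)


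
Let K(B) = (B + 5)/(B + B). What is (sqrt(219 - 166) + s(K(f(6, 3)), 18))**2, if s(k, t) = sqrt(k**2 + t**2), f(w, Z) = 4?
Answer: 24209/64 + 9*sqrt(13621)/4 ≈ 640.86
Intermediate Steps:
K(B) = (5 + B)/(2*B) (K(B) = (5 + B)/((2*B)) = (5 + B)*(1/(2*B)) = (5 + B)/(2*B))
(sqrt(219 - 166) + s(K(f(6, 3)), 18))**2 = (sqrt(219 - 166) + sqrt(((1/2)*(5 + 4)/4)**2 + 18**2))**2 = (sqrt(53) + sqrt(((1/2)*(1/4)*9)**2 + 324))**2 = (sqrt(53) + sqrt((9/8)**2 + 324))**2 = (sqrt(53) + sqrt(81/64 + 324))**2 = (sqrt(53) + sqrt(20817/64))**2 = (sqrt(53) + 9*sqrt(257)/8)**2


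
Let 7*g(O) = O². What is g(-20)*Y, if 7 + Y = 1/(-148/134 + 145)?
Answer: -26968000/67487 ≈ -399.60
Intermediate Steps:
Y = -67420/9641 (Y = -7 + 1/(-148/134 + 145) = -7 + 1/(-148*1/134 + 145) = -7 + 1/(-74/67 + 145) = -7 + 1/(9641/67) = -7 + 67/9641 = -67420/9641 ≈ -6.9930)
g(O) = O²/7
g(-20)*Y = ((⅐)*(-20)²)*(-67420/9641) = ((⅐)*400)*(-67420/9641) = (400/7)*(-67420/9641) = -26968000/67487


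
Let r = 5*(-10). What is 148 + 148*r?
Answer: -7252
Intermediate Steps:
r = -50
148 + 148*r = 148 + 148*(-50) = 148 - 7400 = -7252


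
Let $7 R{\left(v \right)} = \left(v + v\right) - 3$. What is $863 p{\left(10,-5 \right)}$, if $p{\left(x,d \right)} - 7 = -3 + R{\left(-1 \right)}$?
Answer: $\frac{19849}{7} \approx 2835.6$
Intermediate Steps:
$R{\left(v \right)} = - \frac{3}{7} + \frac{2 v}{7}$ ($R{\left(v \right)} = \frac{\left(v + v\right) - 3}{7} = \frac{2 v - 3}{7} = \frac{-3 + 2 v}{7} = - \frac{3}{7} + \frac{2 v}{7}$)
$p{\left(x,d \right)} = \frac{23}{7}$ ($p{\left(x,d \right)} = 7 + \left(-3 + \left(- \frac{3}{7} + \frac{2}{7} \left(-1\right)\right)\right) = 7 - \frac{26}{7} = \frac{23}{7}$)
$863 p{\left(10,-5 \right)} = 863 \cdot \frac{23}{7} = \frac{19849}{7}$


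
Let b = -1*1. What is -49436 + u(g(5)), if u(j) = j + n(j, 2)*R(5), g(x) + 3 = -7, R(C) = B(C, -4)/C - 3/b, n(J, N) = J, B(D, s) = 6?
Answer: -49488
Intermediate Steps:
b = -1
R(C) = 3 + 6/C (R(C) = 6/C - 3/(-1) = 6/C - 3*(-1) = 6/C + 3 = 3 + 6/C)
g(x) = -10 (g(x) = -3 - 7 = -10)
u(j) = 26*j/5 (u(j) = j + j*(3 + 6/5) = j + j*(21/5) = j + 21*j/5 = 26*j/5)
-49436 + u(g(5)) = -49436 + (26/5)*(-10) = -49436 - 52 = -49488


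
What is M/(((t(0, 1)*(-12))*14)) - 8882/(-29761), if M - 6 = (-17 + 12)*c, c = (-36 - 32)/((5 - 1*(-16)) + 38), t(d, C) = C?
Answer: 33692125/147495516 ≈ 0.22843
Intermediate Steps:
c = -68/59 (c = -68/((5 + 16) + 38) = -68/(21 + 38) = -68/59 ≈ -1.1525)
M = 694/59 (M = 6 + (-17 + 12)*(-68/59) = 6 - 5*(-68/59) = 6 + 340/59 = 694/59 ≈ 11.763)
M/(((t(0, 1)*(-12))*14)) - 8882/(-29761) = 694/(59*(((1*(-12))*14))) - 8882/(-29761) = 694/(59*((-12*14))) - 8882*(-1/29761) = (694/59)/(-168) + 8882/29761 = (694/59)*(-1/168) + 8882/29761 = -347/4956 + 8882/29761 = 33692125/147495516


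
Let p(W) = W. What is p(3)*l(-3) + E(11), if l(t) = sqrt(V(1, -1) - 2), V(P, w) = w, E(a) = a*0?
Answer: 3*I*sqrt(3) ≈ 5.1962*I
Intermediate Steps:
E(a) = 0
l(t) = I*sqrt(3) (l(t) = sqrt(-1 - 2) = sqrt(-3) = I*sqrt(3))
p(3)*l(-3) + E(11) = 3*(I*sqrt(3)) + 0 = 3*I*sqrt(3) + 0 = 3*I*sqrt(3)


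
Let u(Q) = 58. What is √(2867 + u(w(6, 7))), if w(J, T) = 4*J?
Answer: 15*√13 ≈ 54.083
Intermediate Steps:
√(2867 + u(w(6, 7))) = √(2867 + 58) = √2925 = 15*√13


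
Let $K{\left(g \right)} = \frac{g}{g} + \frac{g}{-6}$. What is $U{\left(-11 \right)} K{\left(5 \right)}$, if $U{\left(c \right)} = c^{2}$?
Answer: $\frac{121}{6} \approx 20.167$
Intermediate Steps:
$K{\left(g \right)} = 1 - \frac{g}{6}$ ($K{\left(g \right)} = 1 + g \left(- \frac{1}{6}\right) = 1 - \frac{g}{6}$)
$U{\left(-11 \right)} K{\left(5 \right)} = \left(-11\right)^{2} \left(1 - \frac{5}{6}\right) = 121 \left(1 - \frac{5}{6}\right) = 121 \cdot \frac{1}{6} = \frac{121}{6}$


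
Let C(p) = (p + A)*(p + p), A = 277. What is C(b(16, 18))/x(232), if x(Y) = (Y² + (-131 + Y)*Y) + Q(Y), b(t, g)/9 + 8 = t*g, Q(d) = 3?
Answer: 671280/3679 ≈ 182.46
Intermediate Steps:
b(t, g) = -72 + 9*g*t (b(t, g) = -72 + 9*(t*g) = -72 + 9*(g*t) = -72 + 9*g*t)
x(Y) = 3 + Y² + Y*(-131 + Y) (x(Y) = (Y² + (-131 + Y)*Y) + 3 = (Y² + Y*(-131 + Y)) + 3 = 3 + Y² + Y*(-131 + Y))
C(p) = 2*p*(277 + p) (C(p) = (p + 277)*(p + p) = (277 + p)*(2*p) = 2*p*(277 + p))
C(b(16, 18))/x(232) = (2*(-72 + 9*18*16)*(277 + (-72 + 9*18*16)))/(3 - 131*232 + 2*232²) = (2*(-72 + 2592)*(277 + (-72 + 2592)))/(3 - 30392 + 2*53824) = (2*2520*(277 + 2520))/(3 - 30392 + 107648) = (2*2520*2797)/77259 = 14096880*(1/77259) = 671280/3679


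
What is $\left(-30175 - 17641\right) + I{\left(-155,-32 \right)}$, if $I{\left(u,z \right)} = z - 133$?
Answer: $-47981$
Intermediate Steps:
$I{\left(u,z \right)} = -133 + z$
$\left(-30175 - 17641\right) + I{\left(-155,-32 \right)} = \left(-30175 - 17641\right) - 165 = -47816 - 165 = -47981$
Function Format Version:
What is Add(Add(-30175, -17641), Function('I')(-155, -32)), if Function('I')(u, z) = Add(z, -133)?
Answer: -47981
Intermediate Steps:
Function('I')(u, z) = Add(-133, z)
Add(Add(-30175, -17641), Function('I')(-155, -32)) = Add(Add(-30175, -17641), Add(-133, -32)) = Add(-47816, -165) = -47981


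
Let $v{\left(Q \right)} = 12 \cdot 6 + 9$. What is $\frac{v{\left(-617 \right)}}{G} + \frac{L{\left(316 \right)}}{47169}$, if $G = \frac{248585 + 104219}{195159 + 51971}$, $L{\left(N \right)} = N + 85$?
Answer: $\frac{472174173487}{8320705938} \approx 56.747$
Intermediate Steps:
$L{\left(N \right)} = 85 + N$
$v{\left(Q \right)} = 81$ ($v{\left(Q \right)} = 72 + 9 = 81$)
$G = \frac{176402}{123565}$ ($G = \frac{352804}{247130} = 352804 \cdot \frac{1}{247130} = \frac{176402}{123565} \approx 1.4276$)
$\frac{v{\left(-617 \right)}}{G} + \frac{L{\left(316 \right)}}{47169} = \frac{81}{\frac{176402}{123565}} + \frac{85 + 316}{47169} = 81 \cdot \frac{123565}{176402} + 401 \cdot \frac{1}{47169} = \frac{10008765}{176402} + \frac{401}{47169} = \frac{472174173487}{8320705938}$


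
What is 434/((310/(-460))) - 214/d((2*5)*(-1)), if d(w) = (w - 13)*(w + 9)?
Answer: -15026/23 ≈ -653.30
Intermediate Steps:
d(w) = (-13 + w)*(9 + w)
434/((310/(-460))) - 214/d((2*5)*(-1)) = 434/((310/(-460))) - 214/(-117 + ((2*5)*(-1))² - 4*2*5*(-1)) = 434/((310*(-1/460))) - 214/(-117 + (10*(-1))² - 40*(-1)) = 434/(-31/46) - 214/(-117 + (-10)² - 4*(-10)) = 434*(-46/31) - 214/(-117 + 100 + 40) = -644 - 214/23 = -15026/23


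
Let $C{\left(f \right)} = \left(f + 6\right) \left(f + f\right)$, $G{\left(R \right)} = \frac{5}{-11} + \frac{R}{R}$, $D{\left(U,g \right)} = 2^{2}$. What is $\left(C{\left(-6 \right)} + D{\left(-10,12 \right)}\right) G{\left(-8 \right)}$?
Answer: $\frac{24}{11} \approx 2.1818$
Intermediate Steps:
$D{\left(U,g \right)} = 4$
$G{\left(R \right)} = \frac{6}{11}$ ($G{\left(R \right)} = 5 \left(- \frac{1}{11}\right) + 1 = - \frac{5}{11} + 1 = \frac{6}{11}$)
$C{\left(f \right)} = 2 f \left(6 + f\right)$ ($C{\left(f \right)} = \left(6 + f\right) 2 f = 2 f \left(6 + f\right)$)
$\left(C{\left(-6 \right)} + D{\left(-10,12 \right)}\right) G{\left(-8 \right)} = \left(2 \left(-6\right) \left(6 - 6\right) + 4\right) \frac{6}{11} = \left(2 \left(-6\right) 0 + 4\right) \frac{6}{11} = \left(0 + 4\right) \frac{6}{11} = 4 \cdot \frac{6}{11} = \frac{24}{11}$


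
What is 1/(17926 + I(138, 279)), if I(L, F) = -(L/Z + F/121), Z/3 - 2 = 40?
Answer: 2541/45541324 ≈ 5.5795e-5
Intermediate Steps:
Z = 126 (Z = 6 + 3*40 = 6 + 120 = 126)
I(L, F) = -F/121 - L/126 (I(L, F) = -(L/126 + F/121) = -(F/121 + L/126) = -F/121 - L/126)
1/(17926 + I(138, 279)) = 1/(17926 + (-1/121*279 - 1/126*138)) = 1/(17926 + (-279/121 - 23/21)) = 1/(17926 - 8642/2541) = 1/(45541324/2541) = 2541/45541324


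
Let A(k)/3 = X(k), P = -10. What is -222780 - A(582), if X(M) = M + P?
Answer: -224496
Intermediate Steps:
X(M) = -10 + M (X(M) = M - 10 = -10 + M)
A(k) = -30 + 3*k (A(k) = 3*(-10 + k) = -30 + 3*k)
-222780 - A(582) = -222780 - (-30 + 3*582) = -222780 - (-30 + 1746) = -222780 - 1*1716 = -222780 - 1716 = -224496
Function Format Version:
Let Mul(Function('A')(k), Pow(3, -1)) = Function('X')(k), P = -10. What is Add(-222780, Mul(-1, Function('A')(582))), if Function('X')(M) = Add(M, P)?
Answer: -224496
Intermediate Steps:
Function('X')(M) = Add(-10, M) (Function('X')(M) = Add(M, -10) = Add(-10, M))
Function('A')(k) = Add(-30, Mul(3, k)) (Function('A')(k) = Mul(3, Add(-10, k)) = Add(-30, Mul(3, k)))
Add(-222780, Mul(-1, Function('A')(582))) = Add(-222780, Mul(-1, Add(-30, Mul(3, 582)))) = Add(-222780, Mul(-1, Add(-30, 1746))) = Add(-222780, Mul(-1, 1716)) = Add(-222780, -1716) = -224496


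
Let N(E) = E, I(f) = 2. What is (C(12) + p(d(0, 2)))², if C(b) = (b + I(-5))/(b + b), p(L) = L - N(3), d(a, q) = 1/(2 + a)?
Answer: 529/144 ≈ 3.6736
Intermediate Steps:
p(L) = -3 + L (p(L) = L - 1*3 = L - 3 = -3 + L)
C(b) = (2 + b)/(2*b) (C(b) = (b + 2)/(b + b) = (2 + b)/((2*b)) = (2 + b)*(1/(2*b)) = (2 + b)/(2*b))
(C(12) + p(d(0, 2)))² = ((½)*(2 + 12)/12 + (-3 + 1/(2 + 0)))² = ((½)*(1/12)*14 + (-3 + 1/2))² = (7/12 + (-3 + ½))² = (7/12 - 5/2)² = (-23/12)² = 529/144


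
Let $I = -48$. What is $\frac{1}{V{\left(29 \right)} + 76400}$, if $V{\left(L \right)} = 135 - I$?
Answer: $\frac{1}{76583} \approx 1.3058 \cdot 10^{-5}$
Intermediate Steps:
$V{\left(L \right)} = 183$ ($V{\left(L \right)} = 135 - -48 = 135 + 48 = 183$)
$\frac{1}{V{\left(29 \right)} + 76400} = \frac{1}{183 + 76400} = \frac{1}{76583}$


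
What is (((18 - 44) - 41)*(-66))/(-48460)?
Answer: -2211/24230 ≈ -0.091251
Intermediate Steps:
(((18 - 44) - 41)*(-66))/(-48460) = ((-26 - 41)*(-66))*(-1/48460) = -67*(-66)*(-1/48460) = 4422*(-1/48460) = -2211/24230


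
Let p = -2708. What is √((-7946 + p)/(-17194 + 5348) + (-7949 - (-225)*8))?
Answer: 20*I*√539218074/5923 ≈ 78.41*I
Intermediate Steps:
√((-7946 + p)/(-17194 + 5348) + (-7949 - (-225)*8)) = √((-7946 - 2708)/(-17194 + 5348) + (-7949 - (-225)*8)) = √(-10654/(-11846) + (-7949 - 1*(-1800))) = √(-10654*(-1/11846) + (-7949 + 1800)) = √(5327/5923 - 6149) = √(-36415200/5923) = 20*I*√539218074/5923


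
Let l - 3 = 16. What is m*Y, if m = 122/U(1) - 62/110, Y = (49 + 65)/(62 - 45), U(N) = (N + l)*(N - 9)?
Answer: -66519/7480 ≈ -8.8929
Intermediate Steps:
l = 19 (l = 3 + 16 = 19)
U(N) = (-9 + N)*(19 + N) (U(N) = (N + 19)*(N - 9) = (19 + N)*(-9 + N) = (-9 + N)*(19 + N))
Y = 114/17 ≈ 6.7059
m = -1167/880 (m = 122/(-171 + 1² + 10*1) - 62/110 = 122/(-171 + 1 + 10) - 62*1/110 = 122/(-160) - 31/55 = 122*(-1/160) - 31/55 = -61/80 - 31/55 = -1167/880 ≈ -1.3261)
m*Y = -1167/880*114/17 = -66519/7480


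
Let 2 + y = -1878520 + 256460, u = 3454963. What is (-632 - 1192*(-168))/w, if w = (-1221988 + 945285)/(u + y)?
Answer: -52270147032/39529 ≈ -1.3223e+6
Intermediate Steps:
y = -1622062 (y = -2 + (-1878520 + 256460) = -2 - 1622060 = -1622062)
w = -39529/261843 (w = (-1221988 + 945285)/(3454963 - 1622062) = -276703/1832901 = -276703*1/1832901 = -39529/261843 ≈ -0.15096)
(-632 - 1192*(-168))/w = (-632 - 1192*(-168))/(-39529/261843) = (-632 + 200256)*(-261843/39529) = 199624*(-261843/39529) = -52270147032/39529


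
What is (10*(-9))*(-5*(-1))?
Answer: -450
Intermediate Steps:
(10*(-9))*(-5*(-1)) = -90*5 = -450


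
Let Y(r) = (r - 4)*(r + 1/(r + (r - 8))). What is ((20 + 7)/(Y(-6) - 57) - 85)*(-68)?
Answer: 36788/7 ≈ 5255.4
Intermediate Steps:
Y(r) = (-4 + r)*(r + 1/(-8 + 2*r)) (Y(r) = (-4 + r)*(r + 1/(r + (-8 + r))) = (-4 + r)*(r + 1/(-8 + 2*r)))
((20 + 7)/(Y(-6) - 57) - 85)*(-68) = ((20 + 7)/((½ + (-6)² - 4*(-6)) - 57) - 85)*(-68) = (27/((½ + 36 + 24) - 57) - 85)*(-68) = (27/(121/2 - 57) - 85)*(-68) = (27/(7/2) - 85)*(-68) = (27*(2/7) - 85)*(-68) = (54/7 - 85)*(-68) = -541/7*(-68) = 36788/7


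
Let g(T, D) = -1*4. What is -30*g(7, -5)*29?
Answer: 3480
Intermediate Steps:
g(T, D) = -4
-30*g(7, -5)*29 = -30*(-4)*29 = 120*29 = 3480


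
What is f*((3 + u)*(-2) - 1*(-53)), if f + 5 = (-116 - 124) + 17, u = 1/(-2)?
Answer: -10944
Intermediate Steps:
u = -½ ≈ -0.50000
f = -228 (f = -5 + ((-116 - 124) + 17) = -5 + (-240 + 17) = -5 - 223 = -228)
f*((3 + u)*(-2) - 1*(-53)) = -228*((3 - ½)*(-2) - 1*(-53)) = -228*((5/2)*(-2) + 53) = -228*(-5 + 53) = -228*48 = -10944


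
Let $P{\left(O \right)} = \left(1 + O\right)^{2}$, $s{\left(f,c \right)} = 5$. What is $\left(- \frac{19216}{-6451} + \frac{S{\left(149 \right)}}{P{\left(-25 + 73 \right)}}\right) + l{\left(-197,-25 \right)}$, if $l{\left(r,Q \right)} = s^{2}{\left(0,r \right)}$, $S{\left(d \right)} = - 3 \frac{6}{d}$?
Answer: $\frac{64570358641}{2307838799} \approx 27.979$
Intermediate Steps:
$S{\left(d \right)} = - \frac{18}{d}$
$l{\left(r,Q \right)} = 25$ ($l{\left(r,Q \right)} = 5^{2} = 25$)
$\left(- \frac{19216}{-6451} + \frac{S{\left(149 \right)}}{P{\left(-25 + 73 \right)}}\right) + l{\left(-197,-25 \right)} = \left(- \frac{19216}{-6451} + \frac{\left(-18\right) \frac{1}{149}}{\left(1 + \left(-25 + 73\right)\right)^{2}}\right) + 25 = \left(\left(-19216\right) \left(- \frac{1}{6451}\right) + \frac{\left(-18\right) \frac{1}{149}}{\left(1 + 48\right)^{2}}\right) + 25 = \left(\frac{19216}{6451} - \frac{18}{149 \cdot 49^{2}}\right) + 25 = \left(\frac{19216}{6451} - \frac{18}{149 \cdot 2401}\right) + 25 = \left(\frac{19216}{6451} - \frac{18}{357749}\right) + 25 = \frac{6874388666}{2307838799} + 25 = \frac{64570358641}{2307838799}$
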